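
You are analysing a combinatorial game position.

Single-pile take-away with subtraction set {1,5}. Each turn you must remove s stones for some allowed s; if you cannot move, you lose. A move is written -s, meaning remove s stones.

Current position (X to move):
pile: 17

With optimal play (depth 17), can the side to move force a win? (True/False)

p1 X@[17]: -1[16]+1* -5[12]+1
p2 O@[16]: -1[15]-1* -5[11]-1
p3 X@[15]: -1[14]+1* -5[10]+1
p4 O@[14]: -1[13]-1* -5[9]-1
p5 X@[13]: -1[12]+1* -5[8]+1
p6 O@[12]: -1[11]-1* -5[7]-1
p7 X@[11]: -1[10]+1* -5[6]+1
p8 O@[10]: -1[9]-1* -5[5]-1
p9 X@[9]: -1[8]+1* -5[4]+1
p10 O@[8]: -1[7]-1* -5[3]-1
p11 X@[7]: -1[6]+1* -5[2]+1
p12 O@[6]: -1[5]-1* -5[1]-1
p13 X@[5]: -1[4]+1* -5[0]+1
p14 O@[4]: -1[3]-1*
p15 X@[3]: -1[2]+1*
p16 O@[2]: -1[1]-1*
p17 X@[1]: -1[0]+1*
p18 O@[0] terminal -1; root [17] d17

X winning at [17]: True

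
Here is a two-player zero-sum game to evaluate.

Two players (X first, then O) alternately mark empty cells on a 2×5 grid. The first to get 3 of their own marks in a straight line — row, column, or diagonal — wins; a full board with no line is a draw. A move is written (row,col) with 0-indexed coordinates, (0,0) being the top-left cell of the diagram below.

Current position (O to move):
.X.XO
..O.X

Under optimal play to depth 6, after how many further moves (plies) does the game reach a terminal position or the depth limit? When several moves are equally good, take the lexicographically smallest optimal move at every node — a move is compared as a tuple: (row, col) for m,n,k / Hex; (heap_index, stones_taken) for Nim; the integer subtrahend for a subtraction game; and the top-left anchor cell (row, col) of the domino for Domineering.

PV length from [.X.XO/..O.X]: 5 plies

p1 O@[.X.XO/..O.X]: (0,0)[OX.XO/..O.X]-1 (0,2)[.XOXO/..O.X]+0* (1,0)[.X.XO/O.O.X]-1 (1,1)[.X.XO/.OO.X]-1 (1,3)[.X.XO/..OOX]-1
p2 X@[.XOXO/..O.X]: (0,0)[XXOXO/..O.X]-1 (1,0)[.XOXO/X.O.X]+0* (1,1)[.XOXO/.XO.X]+0 (1,3)[.XOXO/..OXX]+0
p3 O@[.XOXO/X.O.X]: (0,0)[OXOXO/X.O.X]+0* (1,1)[.XOXO/XOO.X]+0 (1,3)[.XOXO/X.OOX]+0
p4 X@[OXOXO/X.O.X]: (1,1)[OXOXO/XXO.X]+0* (1,3)[OXOXO/X.OXX]+0
p5 O@[OXOXO/XXO.X]: (1,3)[OXOXO/XXOOX]+0*
p6 X@[OXOXO/XXOOX] terminal +0; root [.X.XO/..O.X] d6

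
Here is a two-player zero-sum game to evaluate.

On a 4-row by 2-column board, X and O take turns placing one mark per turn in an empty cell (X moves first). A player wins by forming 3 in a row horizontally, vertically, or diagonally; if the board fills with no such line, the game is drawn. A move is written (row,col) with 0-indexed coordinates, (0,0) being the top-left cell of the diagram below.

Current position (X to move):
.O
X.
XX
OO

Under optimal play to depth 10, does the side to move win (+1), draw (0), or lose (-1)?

[.O/X./XX/OO] X move#1: (0,0):+1/XO/X./XX/OO*, (1,1):+0/.O/XX/XX/OO
[XO/X./XX/OO] end (terminal -1, O#2); searched .O/X./XX/OO to 10

value(.O/X./XX/OO, X) = +1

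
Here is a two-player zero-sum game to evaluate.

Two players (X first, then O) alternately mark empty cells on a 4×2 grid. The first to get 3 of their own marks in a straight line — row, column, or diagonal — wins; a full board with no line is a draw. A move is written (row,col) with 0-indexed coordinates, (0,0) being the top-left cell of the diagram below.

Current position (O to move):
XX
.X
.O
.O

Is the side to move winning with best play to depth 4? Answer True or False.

ply 1, O at XX/.X/.O/.O | (1,0)=+0→XX/OX/.O/.O*; (2,0)=+0→XX/.X/OO/.O; (3,0)=+0→XX/.X/.O/OO
ply 2, X at XX/OX/.O/.O | (2,0)=+0→XX/OX/XO/.O*; (3,0)=+0→XX/OX/.O/XO
ply 3, O at XX/OX/XO/.O | (3,0)=+0→XX/OX/XO/OO*
ply 4: XX/OX/XO/OO is terminal +0 (X); from XX/.X/.O/.O depth 4

O winning at [XX/.X/.O/.O]: False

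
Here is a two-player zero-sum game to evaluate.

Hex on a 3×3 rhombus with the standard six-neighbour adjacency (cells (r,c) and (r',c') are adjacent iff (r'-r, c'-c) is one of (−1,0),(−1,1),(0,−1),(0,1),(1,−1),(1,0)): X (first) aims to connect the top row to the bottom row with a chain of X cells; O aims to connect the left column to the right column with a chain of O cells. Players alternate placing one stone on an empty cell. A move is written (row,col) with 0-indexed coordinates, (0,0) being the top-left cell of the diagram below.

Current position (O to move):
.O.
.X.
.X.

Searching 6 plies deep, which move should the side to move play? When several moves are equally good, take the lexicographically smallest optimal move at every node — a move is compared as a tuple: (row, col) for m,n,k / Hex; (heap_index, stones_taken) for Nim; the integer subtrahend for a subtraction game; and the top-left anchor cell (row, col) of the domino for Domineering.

p1 O@[.O./.X./.X.]: (0,0)[OO./.X./.X.]-1 (0,2)[.OO/.X./.X.]+1* (1,0)[.O./OX./.X.]-1 (1,2)[.O./.XO/.X.]-1 (2,0)[.O./.X./OX.]-1 (2,2)[.O./.X./.XO]-1
p2 X@[.OO/.X./.X.]: (0,0)[XOO/.X./.X.]-1* (1,0)[.OO/XX./.X.]-1 (1,2)[.OO/.XX/.X.]-1 (2,0)[.OO/.X./XX.]-1 (2,2)[.OO/.X./.XX]-1
p3 O@[XOO/.X./.X.]: (1,0)[XOO/OX./.X.]+1* (1,2)[XOO/.XO/.X.]-1 (2,0)[XOO/.X./OX.]-1 (2,2)[XOO/.X./.XO]-1
p4 X@[XOO/OX./.X.] terminal -1; root [.O./.X./.X.] d6

O's best at [.O./.X./.X.]: (0,2)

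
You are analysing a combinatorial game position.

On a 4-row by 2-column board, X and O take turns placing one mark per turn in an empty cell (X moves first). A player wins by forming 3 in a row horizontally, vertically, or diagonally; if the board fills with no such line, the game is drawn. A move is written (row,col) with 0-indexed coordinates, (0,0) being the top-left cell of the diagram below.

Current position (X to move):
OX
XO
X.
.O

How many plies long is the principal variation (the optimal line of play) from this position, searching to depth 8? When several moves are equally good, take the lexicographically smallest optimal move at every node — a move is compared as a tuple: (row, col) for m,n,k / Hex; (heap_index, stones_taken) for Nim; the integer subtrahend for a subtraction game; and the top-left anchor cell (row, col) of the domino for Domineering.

p1 X@[OX/XO/X./.O]: (2,1)[OX/XO/XX/.O]+0 (3,0)[OX/XO/X./XO]+1*
p2 O@[OX/XO/X./XO] terminal -1; root [OX/XO/X./.O] d8

PV length from [OX/XO/X./.O]: 1 ply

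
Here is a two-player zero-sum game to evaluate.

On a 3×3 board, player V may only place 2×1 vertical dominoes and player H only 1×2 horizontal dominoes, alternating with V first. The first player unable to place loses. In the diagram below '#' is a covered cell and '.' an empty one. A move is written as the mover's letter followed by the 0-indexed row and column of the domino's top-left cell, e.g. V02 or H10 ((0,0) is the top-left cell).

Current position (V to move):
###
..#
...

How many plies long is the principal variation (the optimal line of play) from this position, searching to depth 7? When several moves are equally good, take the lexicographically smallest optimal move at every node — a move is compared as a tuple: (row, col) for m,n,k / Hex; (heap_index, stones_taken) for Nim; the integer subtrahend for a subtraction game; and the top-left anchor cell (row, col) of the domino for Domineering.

[###/..#/...] V move#1: V10:-1/###/#.#/#.., V11:+1/###/.##/.#.*
[###/.##/.#.] end (terminal -1, H#2); searched ###/..#/... to 7

PV length from [###/..#/...]: 1 ply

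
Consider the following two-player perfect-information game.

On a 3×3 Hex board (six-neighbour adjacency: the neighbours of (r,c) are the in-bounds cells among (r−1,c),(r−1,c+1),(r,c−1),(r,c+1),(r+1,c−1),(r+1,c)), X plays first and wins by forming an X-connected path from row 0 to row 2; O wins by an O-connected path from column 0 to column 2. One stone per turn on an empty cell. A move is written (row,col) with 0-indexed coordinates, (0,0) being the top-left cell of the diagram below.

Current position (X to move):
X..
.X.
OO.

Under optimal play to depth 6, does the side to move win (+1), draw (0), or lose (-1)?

value(X../.X./OO., X) = -1

[X../.X./OO.] X move#1: (0,1):-1/XX./.X./OO.*, (0,2):-1/X.X/.X./OO., (1,0):-1/X../XX./OO., (1,2):-1/X../.XX/OO., (2,2):-1/X../.X./OOX
[XX./.X./OO.] O move#2: (0,2):+1/XXO/.X./OO.*, (1,0):+1/XX./OX./OO., (1,2):+1/XX./.XO/OO., (2,2):+1/XX./.X./OOO
[XXO/.X./OO.] X move#3: (1,0):-1/XXO/XX./OO.*, (1,2):-1/XXO/.XX/OO., (2,2):-1/XXO/.X./OOX
[XXO/XX./OO.] O move#4: (1,2):+1/XXO/XXO/OO.*, (2,2):+1/XXO/XX./OOO
[XXO/XXO/OO.] end (terminal -1, X#5); searched X../.X./OO. to 6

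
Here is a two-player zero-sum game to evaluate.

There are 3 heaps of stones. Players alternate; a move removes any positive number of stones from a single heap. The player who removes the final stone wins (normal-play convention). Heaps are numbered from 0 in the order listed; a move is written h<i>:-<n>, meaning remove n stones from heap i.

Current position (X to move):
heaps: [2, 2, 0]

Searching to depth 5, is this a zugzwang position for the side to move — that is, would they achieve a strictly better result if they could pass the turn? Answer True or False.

[(2,2,0)] X move#1: h0:-1:-1/(1,2,0)*, h0:-2:-1/(0,2,0), h1:-1:-1/(2,1,0), h1:-2:-1/(2,0,0)
[(1,2,0)] O move#2: h0:-1:-1/(0,2,0), h1:-1:+1/(1,1,0)*, h1:-2:-1/(1,0,0)
[(1,1,0)] X move#3: h0:-1:-1/(0,1,0)*, h1:-1:-1/(1,0,0)
[(0,1,0)] O move#4: h1:-1:+1/(0,0,0)*
[(0,0,0)] end (terminal -1, X#5); searched (2,2,0) to 5
pass branch (O moves first from the same position):
  | [(2,2,0)] O move#1: h0:-1:-1/(1,2,0)*, h0:-2:-1/(0,2,0), h1:-1:-1/(2,1,0), h1:-2:-1/(2,0,0)
  | [(1,2,0)] X move#2: h0:-1:-1/(0,2,0), h1:-1:+1/(1,1,0)*, h1:-2:-1/(1,0,0)
  | [(1,1,0)] O move#3: h0:-1:-1/(0,1,0)*, h1:-1:-1/(1,0,0)
  | [(0,1,0)] X move#4: h1:-1:+1/(0,0,0)*
  | [(0,0,0)] end (terminal -1, O#5); searched (2,2,0) to 5
X moving scores -1; X passing scores +1

zugzwang((2,2,0), X) = True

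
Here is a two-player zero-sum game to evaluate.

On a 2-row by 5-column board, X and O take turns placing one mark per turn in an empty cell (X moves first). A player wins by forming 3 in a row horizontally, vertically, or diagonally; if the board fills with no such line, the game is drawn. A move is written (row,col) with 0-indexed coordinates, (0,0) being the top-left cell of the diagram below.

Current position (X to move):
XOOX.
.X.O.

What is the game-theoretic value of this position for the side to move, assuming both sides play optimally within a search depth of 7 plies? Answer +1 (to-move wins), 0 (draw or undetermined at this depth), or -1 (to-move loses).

value(XOOX./.X.O., X) = 0

ply 1, X at XOOX./.X.O. | (0,4)=+0→XOOXX/.X.O.*; (1,0)=+0→XOOX./XX.O.; (1,2)=+0→XOOX./.XXO.; (1,4)=+0→XOOX./.X.OX
ply 2, O at XOOXX/.X.O. | (1,0)=+0→XOOXX/OX.O.*; (1,2)=+0→XOOXX/.XOO.; (1,4)=+0→XOOXX/.X.OO
ply 3, X at XOOXX/OX.O. | (1,2)=+0→XOOXX/OXXO.*; (1,4)=+0→XOOXX/OX.OX
ply 4, O at XOOXX/OXXO. | (1,4)=+0→XOOXX/OXXOO*
ply 5: XOOXX/OXXOO is terminal +0 (X); from XOOX./.X.O. depth 7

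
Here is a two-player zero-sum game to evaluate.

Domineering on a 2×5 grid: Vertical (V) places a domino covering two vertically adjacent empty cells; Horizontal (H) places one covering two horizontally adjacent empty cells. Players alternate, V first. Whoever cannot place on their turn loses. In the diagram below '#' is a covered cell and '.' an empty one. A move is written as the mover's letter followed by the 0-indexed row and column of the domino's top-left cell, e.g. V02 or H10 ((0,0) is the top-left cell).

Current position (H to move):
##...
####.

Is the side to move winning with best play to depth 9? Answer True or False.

H winning at [##.../####.]: True

ply 1, H at ##.../####. | H02=-1→####./####.; H03=+1→##.##/####.*
ply 2: ##.##/####. is terminal -1 (V); from ##.../####. depth 9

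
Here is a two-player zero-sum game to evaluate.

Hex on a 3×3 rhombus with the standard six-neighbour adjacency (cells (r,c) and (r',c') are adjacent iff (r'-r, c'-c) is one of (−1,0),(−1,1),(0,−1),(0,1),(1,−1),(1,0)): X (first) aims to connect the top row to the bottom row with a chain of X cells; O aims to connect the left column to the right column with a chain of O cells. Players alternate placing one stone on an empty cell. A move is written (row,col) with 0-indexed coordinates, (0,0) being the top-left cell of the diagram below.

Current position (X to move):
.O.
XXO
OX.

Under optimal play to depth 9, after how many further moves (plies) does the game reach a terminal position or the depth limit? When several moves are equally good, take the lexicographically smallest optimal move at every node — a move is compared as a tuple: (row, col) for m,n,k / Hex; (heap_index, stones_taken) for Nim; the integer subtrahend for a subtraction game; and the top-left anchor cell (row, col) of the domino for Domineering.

PV length from [.O./XXO/OX.]: 1 ply

ply 1, X at .O./XXO/OX. | (0,0)=+1→XO./XXO/OX.*; (0,2)=+1→.OX/XXO/OX.; (2,2)=+1→.O./XXO/OXX
ply 2: XO./XXO/OX. is terminal -1 (O); from .O./XXO/OX. depth 9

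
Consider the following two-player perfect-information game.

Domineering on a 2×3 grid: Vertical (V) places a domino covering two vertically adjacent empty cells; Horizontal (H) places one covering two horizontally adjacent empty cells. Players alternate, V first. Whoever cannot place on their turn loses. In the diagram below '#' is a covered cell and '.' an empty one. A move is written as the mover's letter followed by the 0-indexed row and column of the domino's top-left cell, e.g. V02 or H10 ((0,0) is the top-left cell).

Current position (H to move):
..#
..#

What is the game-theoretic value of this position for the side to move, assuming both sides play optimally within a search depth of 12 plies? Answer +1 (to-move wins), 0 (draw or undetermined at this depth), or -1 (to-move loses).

value(..#/..#, H) = +1

ply 1, H at ..#/..# | H00=+1→###/..#*; H10=+1→..#/###
ply 2: ###/..# is terminal -1 (V); from ..#/..# depth 12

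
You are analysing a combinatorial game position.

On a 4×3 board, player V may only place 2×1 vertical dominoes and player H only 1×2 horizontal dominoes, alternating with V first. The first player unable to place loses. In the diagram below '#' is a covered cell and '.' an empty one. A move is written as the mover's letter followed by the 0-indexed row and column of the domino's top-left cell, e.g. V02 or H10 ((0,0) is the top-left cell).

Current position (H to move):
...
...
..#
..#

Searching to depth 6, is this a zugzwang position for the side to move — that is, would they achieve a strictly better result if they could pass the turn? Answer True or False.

zugzwang(.../.../..#/..#, H) = False

p1 H@[.../.../..#/..#]: H00[##./.../..#/..#]-1* H01[.##/.../..#/..#]-1 H10[.../##./..#/..#]-1 H11[.../.##/..#/..#]-1 H20[.../.../###/..#]-1 H30[.../.../..#/###]-1
p2 V@[##./.../..#/..#]: V02[###/..#/..#/..#]-1 V10[##./#../#.#/..#]+1* V11[##./.#./.##/..#]+1 V20[##./.../#.#/#.#]+1 V21[##./.../.##/.##]+1
p3 H@[##./#../#.#/..#]: H11[##./###/#.#/..#]-1* H30[##./#../#.#/###]-1
p4 V@[##./###/#.#/..#]: V21[##./###/###/.##]+1*
p5 H@[##./###/###/.##] terminal -1; root [.../.../..#/..#] d6
suppose H passes — search the same position with V to move:
pass> p1 V@[.../.../..#/..#]: V00[#../#../..#/..#]+1* V01[.#./.#./..#/..#]+1 V02[..#/..#/..#/..#]+1 V10[.../#../#.#/..#]-1 V11[.../.#./.##/..#]+1 V20[.../.../#.#/#.#]+1 V21[.../.../.##/.##]+1
pass> p2 H@[#../#../..#/..#]: H01[###/#../..#/..#]-1* H11[#../###/..#/..#]-1 H20[#../#../###/..#]-1 H30[#../#../..#/###]-1
pass> p3 V@[###/#../..#/..#]: V11[###/##./.##/..#]-1 V20[###/#../#.#/#.#]+1* V21[###/#../.##/.##]+1
pass> p4 H@[###/#../#.#/#.#]: H11[###/###/#.#/#.#]-1*
pass> p5 V@[###/###/#.#/#.#]: V21[###/###/###/###]+1*
pass> p6 H@[###/###/###/###] terminal -1; root [.../.../..#/..#] d6
for H: play -1, pass -1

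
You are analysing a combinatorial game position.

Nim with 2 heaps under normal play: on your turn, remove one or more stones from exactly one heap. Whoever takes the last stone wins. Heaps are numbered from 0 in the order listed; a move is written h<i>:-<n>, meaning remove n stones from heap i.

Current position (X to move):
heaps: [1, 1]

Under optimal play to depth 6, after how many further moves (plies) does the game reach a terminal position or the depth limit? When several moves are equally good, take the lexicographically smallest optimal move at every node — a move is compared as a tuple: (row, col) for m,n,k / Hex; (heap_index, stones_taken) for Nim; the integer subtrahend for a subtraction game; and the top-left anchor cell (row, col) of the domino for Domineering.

p1 X@[(1,1)]: h0:-1[(0,1)]-1* h1:-1[(1,0)]-1
p2 O@[(0,1)]: h1:-1[(0,0)]+1*
p3 X@[(0,0)] terminal -1; root [(1,1)] d6

PV length from [(1,1)]: 2 plies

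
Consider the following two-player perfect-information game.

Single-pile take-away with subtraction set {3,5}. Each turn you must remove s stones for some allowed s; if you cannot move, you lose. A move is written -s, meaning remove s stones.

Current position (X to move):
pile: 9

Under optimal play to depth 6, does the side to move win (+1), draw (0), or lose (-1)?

value(9, X) = -1

ply 1, X at 9 | -3=-1→6*; -5=-1→4
ply 2, O at 6 | -3=-1→3; -5=+1→1*
ply 3: 1 is terminal -1 (X); from 9 depth 6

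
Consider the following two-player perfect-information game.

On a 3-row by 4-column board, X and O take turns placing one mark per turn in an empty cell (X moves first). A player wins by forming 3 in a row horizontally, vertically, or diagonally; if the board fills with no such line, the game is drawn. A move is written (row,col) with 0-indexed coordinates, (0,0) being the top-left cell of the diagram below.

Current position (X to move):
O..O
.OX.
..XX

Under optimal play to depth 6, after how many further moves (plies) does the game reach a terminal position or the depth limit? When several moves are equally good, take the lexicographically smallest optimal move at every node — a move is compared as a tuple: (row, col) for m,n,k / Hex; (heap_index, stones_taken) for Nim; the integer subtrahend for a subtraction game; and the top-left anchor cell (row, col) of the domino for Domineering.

PV length from [O..O/.OX./..XX]: 1 ply

[O..O/.OX./..XX] X move#1: (0,1):+1/OX.O/.OX./..XX*, (0,2):+1/O.XO/.OX./..XX, (1,0):+1/O..O/XOX./..XX, (1,3):+1/O..O/.OXX/..XX, (2,0):+1/O..O/.OX./X.XX, (2,1):+1/O..O/.OX./.XXX
[OX.O/.OX./..XX] end (terminal -1, O#2); searched O..O/.OX./..XX to 6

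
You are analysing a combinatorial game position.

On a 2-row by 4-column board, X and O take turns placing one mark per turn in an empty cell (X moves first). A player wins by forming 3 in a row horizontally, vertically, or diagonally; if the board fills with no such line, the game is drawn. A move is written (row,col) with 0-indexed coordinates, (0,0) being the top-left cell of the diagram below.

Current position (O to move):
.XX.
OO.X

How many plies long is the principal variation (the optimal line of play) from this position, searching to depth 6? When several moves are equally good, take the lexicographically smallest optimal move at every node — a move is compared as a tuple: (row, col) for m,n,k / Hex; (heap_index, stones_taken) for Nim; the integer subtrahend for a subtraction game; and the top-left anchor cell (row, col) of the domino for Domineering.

PV length from [.XX./OO.X]: 1 ply

[.XX./OO.X] O move#1: (0,0):-1/OXX./OO.X, (0,3):-1/.XXO/OO.X, (1,2):+1/.XX./OOOX*
[.XX./OOOX] end (terminal -1, X#2); searched .XX./OO.X to 6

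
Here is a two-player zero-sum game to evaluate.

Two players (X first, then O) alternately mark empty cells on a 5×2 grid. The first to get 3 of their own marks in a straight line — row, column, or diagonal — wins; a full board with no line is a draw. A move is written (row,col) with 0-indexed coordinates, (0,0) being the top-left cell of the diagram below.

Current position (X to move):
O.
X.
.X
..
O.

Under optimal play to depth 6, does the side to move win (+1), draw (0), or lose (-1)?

value(O./X./.X/../O., X) = +1

ply 1, X at O./X./.X/../O. | (0,1)=+0→OX/X./.X/../O.; (1,1)=+1→O./XX/.X/../O.*; (2,0)=+1→O./X./XX/../O.; (3,0)=+1→O./X./.X/X./O.; (3,1)=+1→O./X./.X/.X/O.; (4,1)=+0→O./X./.X/../OX
ply 2, O at O./XX/.X/../O. | (0,1)=-1→OO/XX/.X/../O.*; (2,0)=-1→O./XX/OX/../O.; (3,0)=-1→O./XX/.X/O./O.; (3,1)=-1→O./XX/.X/.O/O.; (4,1)=-1→O./XX/.X/../OO
ply 3, X at OO/XX/.X/../O. | (2,0)=+1→OO/XX/XX/../O.*; (3,0)=+1→OO/XX/.X/X./O.; (3,1)=+1→OO/XX/.X/.X/O.; (4,1)=+0→OO/XX/.X/../OX
ply 4, O at OO/XX/XX/../O. | (3,0)=-1→OO/XX/XX/O./O.*; (3,1)=-1→OO/XX/XX/.O/O.; (4,1)=-1→OO/XX/XX/../OO
ply 5, X at OO/XX/XX/O./O. | (3,1)=+1→OO/XX/XX/OX/O.*; (4,1)=+0→OO/XX/XX/O./OX
ply 6: OO/XX/XX/OX/O. is terminal -1 (O); from O./X./.X/../O. depth 6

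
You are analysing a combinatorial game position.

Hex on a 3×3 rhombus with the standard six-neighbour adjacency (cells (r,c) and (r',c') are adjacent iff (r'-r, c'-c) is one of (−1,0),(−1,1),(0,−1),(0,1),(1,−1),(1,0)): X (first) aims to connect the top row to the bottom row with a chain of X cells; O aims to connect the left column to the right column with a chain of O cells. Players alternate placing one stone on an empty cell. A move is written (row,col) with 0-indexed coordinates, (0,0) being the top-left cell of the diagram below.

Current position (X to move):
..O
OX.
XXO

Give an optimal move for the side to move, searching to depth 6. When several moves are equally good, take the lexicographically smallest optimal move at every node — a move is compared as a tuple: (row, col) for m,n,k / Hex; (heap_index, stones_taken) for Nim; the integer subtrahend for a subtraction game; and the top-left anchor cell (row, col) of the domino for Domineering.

X's best at [..O/OX./XXO]: (0,1)

[..O/OX./XXO] X move#1: (0,0):-1/X.O/OX./XXO, (0,1):+1/.XO/OX./XXO*, (1,2):-1/..O/OXX/XXO
[.XO/OX./XXO] end (terminal -1, O#2); searched ..O/OX./XXO to 6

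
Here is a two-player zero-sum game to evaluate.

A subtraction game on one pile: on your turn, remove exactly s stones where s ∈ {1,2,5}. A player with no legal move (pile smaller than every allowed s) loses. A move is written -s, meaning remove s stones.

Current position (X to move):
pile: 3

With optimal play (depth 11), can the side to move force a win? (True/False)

X winning at [3]: False

[3] X move#1: -1:-1/2*, -2:-1/1
[2] O move#2: -1:-1/1, -2:+1/0*
[0] end (terminal -1, X#3); searched 3 to 11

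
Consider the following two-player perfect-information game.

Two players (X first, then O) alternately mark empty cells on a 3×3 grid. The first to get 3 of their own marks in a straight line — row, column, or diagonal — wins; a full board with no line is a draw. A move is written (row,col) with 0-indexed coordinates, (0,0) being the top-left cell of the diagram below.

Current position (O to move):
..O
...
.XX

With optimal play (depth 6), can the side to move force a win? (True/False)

O winning at [..O/.../.XX]: False

ply 1, O at ..O/.../.XX | (0,0)=-1→O.O/.../.XX*; (0,1)=-1→.OO/.../.XX; (1,0)=-1→..O/O../.XX; (1,1)=-1→..O/.O./.XX; (1,2)=-1→..O/..O/.XX; (2,0)=-1→..O/.../OXX
ply 2, X at O.O/.../.XX | (0,1)=+1→OXO/.../.XX*; (1,0)=-1→O.O/X../.XX; (1,1)=-1→O.O/.X./.XX; (1,2)=-1→O.O/..X/.XX; (2,0)=+1→O.O/.../XXX
ply 3, O at OXO/.../.XX | (1,0)=-1→OXO/O../.XX*; (1,1)=-1→OXO/.O./.XX; (1,2)=-1→OXO/..O/.XX; (2,0)=-1→OXO/.../OXX
ply 4, X at OXO/O../.XX | (1,1)=+1→OXO/OX./.XX*; (1,2)=-1→OXO/O.X/.XX; (2,0)=+1→OXO/O../XXX
ply 5: OXO/OX./.XX is terminal -1 (O); from ..O/.../.XX depth 6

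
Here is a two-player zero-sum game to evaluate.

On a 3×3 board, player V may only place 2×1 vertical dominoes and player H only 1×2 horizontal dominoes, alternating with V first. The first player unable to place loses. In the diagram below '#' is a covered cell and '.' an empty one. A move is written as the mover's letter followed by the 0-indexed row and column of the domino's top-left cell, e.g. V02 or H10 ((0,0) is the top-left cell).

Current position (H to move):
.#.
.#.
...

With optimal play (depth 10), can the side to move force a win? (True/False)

ply 1, H at .#./.#./... | H20=-1→.#./.#./##.*; H21=-1→.#./.#./.##
ply 2, V at .#./.#./##. | V00=+1→##./##./##.*; V02=+1→.##/.##/##.; V12=+1→.#./.##/###
ply 3: ##./##./##. is terminal -1 (H); from .#./.#./... depth 10

H winning at [.#./.#./...]: False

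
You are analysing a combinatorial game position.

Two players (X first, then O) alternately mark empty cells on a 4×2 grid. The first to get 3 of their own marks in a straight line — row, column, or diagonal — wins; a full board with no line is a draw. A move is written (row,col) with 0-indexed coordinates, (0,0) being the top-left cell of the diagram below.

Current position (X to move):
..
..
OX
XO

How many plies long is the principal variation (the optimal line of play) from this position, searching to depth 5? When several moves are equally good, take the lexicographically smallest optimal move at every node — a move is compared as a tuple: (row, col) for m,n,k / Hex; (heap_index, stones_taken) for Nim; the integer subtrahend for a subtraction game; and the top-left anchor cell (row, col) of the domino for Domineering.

PV length from [../../OX/XO]: 4 plies

ply 1, X at ../../OX/XO | (0,0)=+0→X./../OX/XO*; (0,1)=+0→.X/../OX/XO; (1,0)=+0→../X./OX/XO; (1,1)=+0→../.X/OX/XO
ply 2, O at X./../OX/XO | (0,1)=+0→XO/../OX/XO*; (1,0)=+0→X./O./OX/XO; (1,1)=+0→X./.O/OX/XO
ply 3, X at XO/../OX/XO | (1,0)=+0→XO/X./OX/XO*; (1,1)=+0→XO/.X/OX/XO
ply 4, O at XO/X./OX/XO | (1,1)=+0→XO/XO/OX/XO*
ply 5: XO/XO/OX/XO is terminal +0 (X); from ../../OX/XO depth 5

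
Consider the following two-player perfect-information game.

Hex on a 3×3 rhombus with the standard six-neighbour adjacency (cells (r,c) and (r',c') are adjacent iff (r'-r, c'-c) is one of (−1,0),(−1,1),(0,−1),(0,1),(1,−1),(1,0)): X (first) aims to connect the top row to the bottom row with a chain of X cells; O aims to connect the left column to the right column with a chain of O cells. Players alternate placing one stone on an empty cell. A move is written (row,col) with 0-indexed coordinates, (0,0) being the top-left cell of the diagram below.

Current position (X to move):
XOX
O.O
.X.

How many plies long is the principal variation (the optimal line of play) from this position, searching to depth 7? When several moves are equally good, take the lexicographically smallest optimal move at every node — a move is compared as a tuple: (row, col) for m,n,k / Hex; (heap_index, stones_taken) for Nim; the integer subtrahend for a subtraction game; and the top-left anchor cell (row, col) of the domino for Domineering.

PV length from [XOX/O.O/.X.]: 1 ply

ply 1, X at XOX/O.O/.X. | (1,1)=+1→XOX/OXO/.X.*; (2,0)=-1→XOX/O.O/XX.; (2,2)=-1→XOX/O.O/.XX
ply 2: XOX/OXO/.X. is terminal -1 (O); from XOX/O.O/.X. depth 7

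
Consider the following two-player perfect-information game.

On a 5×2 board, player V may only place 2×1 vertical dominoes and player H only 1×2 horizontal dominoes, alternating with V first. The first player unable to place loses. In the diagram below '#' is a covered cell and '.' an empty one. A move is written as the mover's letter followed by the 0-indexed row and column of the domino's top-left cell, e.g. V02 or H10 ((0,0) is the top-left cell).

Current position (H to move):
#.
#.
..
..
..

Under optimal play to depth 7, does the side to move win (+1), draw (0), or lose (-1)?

value(#./#./../../.., H) = +1

[#./#./../../..] H move#1: H20:-1/#./#./##/../.., H30:+1/#./#./../##/..*, H40:-1/#./#./../../##
[#./#./../##/..] V move#2: V01:-1/##/##/../##/..*, V11:-1/#./##/.#/##/..
[##/##/../##/..] H move#3: H20:+1/##/##/##/##/..*, H40:+1/##/##/../##/##
[##/##/##/##/..] end (terminal -1, V#4); searched #./#./../../.. to 7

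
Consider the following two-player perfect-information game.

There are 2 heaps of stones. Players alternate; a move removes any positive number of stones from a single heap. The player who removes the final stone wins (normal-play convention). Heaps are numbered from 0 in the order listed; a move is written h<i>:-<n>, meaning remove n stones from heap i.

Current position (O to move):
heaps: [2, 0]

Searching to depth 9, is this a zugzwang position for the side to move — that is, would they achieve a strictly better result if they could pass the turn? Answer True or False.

zugzwang((2,0), O) = False

p1 O@[(2,0)]: h0:-1[(1,0)]-1 h0:-2[(0,0)]+1*
p2 X@[(0,0)] terminal -1; root [(2,0)] d9
pass branch (X moves first from the same position):
  | p1 X@[(2,0)]: h0:-1[(1,0)]-1 h0:-2[(0,0)]+1*
  | p2 O@[(0,0)] terminal -1; root [(2,0)] d9
O moving scores +1; O passing scores -1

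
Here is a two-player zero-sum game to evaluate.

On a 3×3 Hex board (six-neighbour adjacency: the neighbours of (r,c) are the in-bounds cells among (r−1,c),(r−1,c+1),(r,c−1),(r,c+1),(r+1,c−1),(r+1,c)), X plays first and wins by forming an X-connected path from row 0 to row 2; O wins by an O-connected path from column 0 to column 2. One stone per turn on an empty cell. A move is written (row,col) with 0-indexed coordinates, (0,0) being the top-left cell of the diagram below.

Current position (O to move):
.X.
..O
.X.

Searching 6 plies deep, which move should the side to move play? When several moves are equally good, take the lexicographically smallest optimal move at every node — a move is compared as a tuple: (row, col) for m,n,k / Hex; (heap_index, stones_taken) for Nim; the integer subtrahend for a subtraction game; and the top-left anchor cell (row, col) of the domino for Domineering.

p1 O@[.X./..O/.X.]: (0,0)[OX./..O/.X.]-1 (0,2)[.XO/..O/.X.]-1 (1,0)[.X./O.O/.X.]-1 (1,1)[.X./.OO/.X.]+1* (2,0)[.X./..O/OX.]-1 (2,2)[.X./..O/.XO]-1
p2 X@[.X./.OO/.X.]: (0,0)[XX./.OO/.X.]-1* (0,2)[.XX/.OO/.X.]-1 (1,0)[.X./XOO/.X.]-1 (2,0)[.X./.OO/XX.]-1 (2,2)[.X./.OO/.XX]-1
p3 O@[XX./.OO/.X.]: (0,2)[XXO/.OO/.X.]+1* (1,0)[XX./OOO/.X.]+1 (2,0)[XX./.OO/OX.]+1 (2,2)[XX./.OO/.XO]+1
p4 X@[XXO/.OO/.X.]: (1,0)[XXO/XOO/.X.]-1* (2,0)[XXO/.OO/XX.]-1 (2,2)[XXO/.OO/.XX]-1
p5 O@[XXO/XOO/.X.]: (2,0)[XXO/XOO/OX.]+1* (2,2)[XXO/XOO/.XO]-1
p6 X@[XXO/XOO/OX.] terminal -1; root [.X./..O/.X.] d6

O's best at [.X./..O/.X.]: (1,1)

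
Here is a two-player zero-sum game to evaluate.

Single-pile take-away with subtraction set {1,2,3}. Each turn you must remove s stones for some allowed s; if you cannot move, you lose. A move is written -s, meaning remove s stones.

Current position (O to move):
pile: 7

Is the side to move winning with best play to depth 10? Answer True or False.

O winning at [7]: True

[7] O move#1: -1:-1/6, -2:-1/5, -3:+1/4*
[4] X move#2: -1:-1/3*, -2:-1/2, -3:-1/1
[3] O move#3: -1:-1/2, -2:-1/1, -3:+1/0*
[0] end (terminal -1, X#4); searched 7 to 10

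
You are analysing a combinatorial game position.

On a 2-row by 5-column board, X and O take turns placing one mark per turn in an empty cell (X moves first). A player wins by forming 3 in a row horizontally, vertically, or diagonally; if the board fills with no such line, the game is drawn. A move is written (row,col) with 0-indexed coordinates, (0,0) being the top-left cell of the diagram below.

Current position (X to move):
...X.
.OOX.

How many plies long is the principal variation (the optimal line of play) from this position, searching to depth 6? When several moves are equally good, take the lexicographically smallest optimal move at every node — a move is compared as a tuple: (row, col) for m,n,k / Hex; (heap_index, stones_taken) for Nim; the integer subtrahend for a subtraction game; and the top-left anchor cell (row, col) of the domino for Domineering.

PV length from [...X./.OOX.]: 6 plies

ply 1, X at ...X./.OOX. | (0,0)=-1→X..X./.OOX.; (0,1)=-1→.X.X./.OOX.; (0,2)=-1→..XX./.OOX.; (0,4)=-1→...XX/.OOX.; (1,0)=+0→...X./XOOX.*; (1,4)=-1→...X./.OOXX
ply 2, O at ...X./XOOX. | (0,0)=-1→O..X./XOOX.; (0,1)=+0→.O.X./XOOX.*; (0,2)=+0→..OX./XOOX.; (0,4)=+0→...XO/XOOX.; (1,4)=-1→...X./XOOXO
ply 3, X at .O.X./XOOX. | (0,0)=+0→XO.X./XOOX.*; (0,2)=+0→.OXX./XOOX.; (0,4)=+0→.O.XX/XOOX.; (1,4)=+0→.O.X./XOOXX
ply 4, O at XO.X./XOOX. | (0,2)=+0→XOOX./XOOX.*; (0,4)=+0→XO.XO/XOOX.; (1,4)=+0→XO.X./XOOXO
ply 5, X at XOOX./XOOX. | (0,4)=+0→XOOXX/XOOX.*; (1,4)=+0→XOOX./XOOXX
ply 6, O at XOOXX/XOOX. | (1,4)=+0→XOOXX/XOOXO*
ply 7: XOOXX/XOOXO is terminal +0 (X); from ...X./.OOX. depth 6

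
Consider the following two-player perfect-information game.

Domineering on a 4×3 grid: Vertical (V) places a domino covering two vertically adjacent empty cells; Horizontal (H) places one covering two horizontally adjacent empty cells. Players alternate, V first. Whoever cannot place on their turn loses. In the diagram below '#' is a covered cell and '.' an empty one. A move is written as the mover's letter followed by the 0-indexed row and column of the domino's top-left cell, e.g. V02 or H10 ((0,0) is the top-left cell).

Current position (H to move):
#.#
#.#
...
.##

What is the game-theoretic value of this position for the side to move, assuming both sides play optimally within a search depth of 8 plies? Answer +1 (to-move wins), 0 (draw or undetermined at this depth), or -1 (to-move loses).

value(#.#/#.#/.../.##, H) = -1

[#.#/#.#/.../.##] H move#1: H20:-1/#.#/#.#/##./.##*, H21:-1/#.#/#.#/.##/.##
[#.#/#.#/##./.##] V move#2: V01:+1/###/###/##./.##*
[###/###/##./.##] end (terminal -1, H#3); searched #.#/#.#/.../.## to 8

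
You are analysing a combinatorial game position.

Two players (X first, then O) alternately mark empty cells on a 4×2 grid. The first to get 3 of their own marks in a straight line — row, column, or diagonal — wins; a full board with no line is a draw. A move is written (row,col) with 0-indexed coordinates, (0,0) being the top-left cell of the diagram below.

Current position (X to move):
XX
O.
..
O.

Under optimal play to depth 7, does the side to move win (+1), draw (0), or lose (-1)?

value(XX/O./../O., X) = 0

p1 X@[XX/O./../O.]: (1,1)[XX/OX/../O.]-1 (2,0)[XX/O./X./O.]+0* (2,1)[XX/O./.X/O.]-1 (3,1)[XX/O./../OX]-1
p2 O@[XX/O./X./O.]: (1,1)[XX/OO/X./O.]+0* (2,1)[XX/O./XO/O.]+0 (3,1)[XX/O./X./OO]+0
p3 X@[XX/OO/X./O.]: (2,1)[XX/OO/XX/O.]+0* (3,1)[XX/OO/X./OX]+0
p4 O@[XX/OO/XX/O.]: (3,1)[XX/OO/XX/OO]+0*
p5 X@[XX/OO/XX/OO] terminal +0; root [XX/O./../O.] d7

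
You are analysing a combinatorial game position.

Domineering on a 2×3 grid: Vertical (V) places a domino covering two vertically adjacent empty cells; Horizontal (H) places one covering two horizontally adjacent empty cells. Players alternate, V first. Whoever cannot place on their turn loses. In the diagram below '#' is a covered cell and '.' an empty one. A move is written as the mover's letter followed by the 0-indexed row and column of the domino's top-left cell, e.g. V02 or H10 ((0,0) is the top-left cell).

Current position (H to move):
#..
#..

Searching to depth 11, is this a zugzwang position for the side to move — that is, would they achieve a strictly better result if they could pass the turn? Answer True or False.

zugzwang(#../#.., H) = False

ply 1, H at #../#.. | H01=+1→###/#..*; H11=+1→#../###
ply 2: ###/#.. is terminal -1 (V); from #../#.. depth 11
pass branch (V moves first from the same position):
  | ply 1, V at #../#.. | V01=+1→##./##.*; V02=+1→#.#/#.#
  | ply 2: ##./##. is terminal -1 (H); from #../#.. depth 11
H moving scores +1; H passing scores -1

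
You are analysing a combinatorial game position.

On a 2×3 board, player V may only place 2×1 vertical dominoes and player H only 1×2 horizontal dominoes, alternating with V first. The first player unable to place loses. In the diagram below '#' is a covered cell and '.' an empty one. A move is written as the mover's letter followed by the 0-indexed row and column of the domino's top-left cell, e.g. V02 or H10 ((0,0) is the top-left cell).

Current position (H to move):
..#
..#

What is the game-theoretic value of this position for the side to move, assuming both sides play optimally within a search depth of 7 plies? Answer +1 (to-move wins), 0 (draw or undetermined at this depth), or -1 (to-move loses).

value(..#/..#, H) = +1

ply 1, H at ..#/..# | H00=+1→###/..#*; H10=+1→..#/###
ply 2: ###/..# is terminal -1 (V); from ..#/..# depth 7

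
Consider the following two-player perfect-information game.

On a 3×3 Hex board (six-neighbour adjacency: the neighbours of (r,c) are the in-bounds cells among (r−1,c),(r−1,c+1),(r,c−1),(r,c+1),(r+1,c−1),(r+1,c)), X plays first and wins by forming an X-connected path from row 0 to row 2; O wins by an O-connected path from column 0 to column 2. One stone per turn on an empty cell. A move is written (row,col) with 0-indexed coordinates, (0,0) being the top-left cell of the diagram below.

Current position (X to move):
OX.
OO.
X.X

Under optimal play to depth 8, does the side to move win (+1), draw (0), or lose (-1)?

[OX./OO./X.X] X move#1: (0,2):-1/OXX/OO./X.X*, (1,2):-1/OX./OOX/X.X, (2,1):-1/OX./OO./XXX
[OXX/OO./X.X] O move#2: (1,2):+1/OXX/OOO/X.X*, (2,1):-1/OXX/OO./XOX
[OXX/OOO/X.X] end (terminal -1, X#3); searched OX./OO./X.X to 8

value(OX./OO./X.X, X) = -1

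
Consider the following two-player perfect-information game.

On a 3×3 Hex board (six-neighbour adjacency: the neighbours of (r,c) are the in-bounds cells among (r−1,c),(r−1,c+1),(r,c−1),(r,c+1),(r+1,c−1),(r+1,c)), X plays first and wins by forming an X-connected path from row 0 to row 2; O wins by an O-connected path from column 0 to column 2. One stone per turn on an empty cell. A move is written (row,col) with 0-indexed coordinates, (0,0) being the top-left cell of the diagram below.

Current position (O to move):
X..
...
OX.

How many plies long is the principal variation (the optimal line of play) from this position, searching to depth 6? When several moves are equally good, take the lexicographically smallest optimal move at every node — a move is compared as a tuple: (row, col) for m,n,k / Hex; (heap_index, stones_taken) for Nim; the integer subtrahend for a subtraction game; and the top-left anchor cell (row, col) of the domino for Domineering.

ply 1, O at X../.../OX. | (0,1)=-1→XO./.../OX.; (0,2)=-1→X.O/.../OX.; (1,0)=-1→X../O../OX.; (1,1)=+1→X../.O./OX.*; (1,2)=-1→X../..O/OX.; (2,2)=-1→X../.../OXO
ply 2, X at X../.O./OX. | (0,1)=-1→XX./.O./OX.*; (0,2)=-1→X.X/.O./OX.; (1,0)=-1→X../XO./OX.; (1,2)=-1→X../.OX/OX.; (2,2)=-1→X../.O./OXX
ply 3, O at XX./.O./OX. | (0,2)=+1→XXO/.O./OX.*; (1,0)=+1→XX./OO./OX.; (1,2)=+1→XX./.OO/OX.; (2,2)=+1→XX./.O./OXO
ply 4: XXO/.O./OX. is terminal -1 (X); from X../.../OX. depth 6

PV length from [X../.../OX.]: 3 plies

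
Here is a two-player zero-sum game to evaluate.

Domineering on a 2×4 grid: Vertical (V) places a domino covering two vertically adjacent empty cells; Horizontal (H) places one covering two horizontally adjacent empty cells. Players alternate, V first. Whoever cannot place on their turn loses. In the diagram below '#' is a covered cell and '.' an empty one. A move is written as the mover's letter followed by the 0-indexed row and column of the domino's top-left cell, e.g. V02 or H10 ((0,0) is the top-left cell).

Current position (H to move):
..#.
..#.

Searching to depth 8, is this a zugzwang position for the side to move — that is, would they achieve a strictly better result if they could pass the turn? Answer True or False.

zugzwang(..#./..#., H) = False

[..#./..#.] H move#1: H00:+1/###./..#.*, H10:+1/..#./###.
[###./..#.] V move#2: V03:-1/####/..##*
[####/..##] H move#3: H10:+1/####/####*
[####/####] end (terminal -1, V#4); searched ..#./..#. to 8
if H skipped the turn, V would face:
~ [..#./..#.] V move#1: V00:+1/#.#./#.#.*, V01:+1/.##./.##., V03:-1/..##/..##
~ [#.#./#.#.] end (terminal -1, H#2); searched ..#./..#. to 8
compare (H): move=+1 vs pass=-1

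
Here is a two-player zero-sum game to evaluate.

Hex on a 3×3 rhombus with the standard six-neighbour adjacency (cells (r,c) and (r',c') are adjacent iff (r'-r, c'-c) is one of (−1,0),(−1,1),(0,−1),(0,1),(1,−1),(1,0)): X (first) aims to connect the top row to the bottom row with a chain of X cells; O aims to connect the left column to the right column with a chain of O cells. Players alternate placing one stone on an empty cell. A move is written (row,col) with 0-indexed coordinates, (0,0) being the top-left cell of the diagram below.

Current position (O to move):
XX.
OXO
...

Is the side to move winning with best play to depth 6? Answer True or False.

p1 O@[XX./OXO/...]: (0,2)[XXO/OXO/...]-1* (2,0)[XX./OXO/O..]-1 (2,1)[XX./OXO/.O.]-1 (2,2)[XX./OXO/..O]-1
p2 X@[XXO/OXO/...]: (2,0)[XXO/OXO/X..]+1* (2,1)[XXO/OXO/.X.]+1 (2,2)[XXO/OXO/..X]+1
p3 O@[XXO/OXO/X..] terminal -1; root [XX./OXO/...] d6

O winning at [XX./OXO/...]: False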